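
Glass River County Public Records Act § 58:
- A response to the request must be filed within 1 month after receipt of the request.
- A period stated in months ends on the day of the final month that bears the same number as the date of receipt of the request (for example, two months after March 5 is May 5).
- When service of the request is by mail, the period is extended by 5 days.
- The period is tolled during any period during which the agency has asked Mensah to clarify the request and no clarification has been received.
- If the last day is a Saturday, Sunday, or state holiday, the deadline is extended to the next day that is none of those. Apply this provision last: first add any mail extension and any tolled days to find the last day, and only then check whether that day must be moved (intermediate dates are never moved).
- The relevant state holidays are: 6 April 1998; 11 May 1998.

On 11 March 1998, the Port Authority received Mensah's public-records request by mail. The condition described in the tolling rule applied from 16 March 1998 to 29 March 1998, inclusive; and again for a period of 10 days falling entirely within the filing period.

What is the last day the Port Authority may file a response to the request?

1 month after 11 March 1998 is April 11, 1998.
Service was by mail, adding 5 days: April 11, 1998 + 5 days = April 16, 1998.
From March 16, 1998 through March 29, 1998 inclusive is 14 days; tolling adds 14 days: April 16, 1998 + 14 days = April 30, 1998.
Tolling adds 10 days: April 30, 1998 + 10 days = May 10, 1998.
May 10, 1998 is Sunday; May 11, 1998 is a listed holiday. The next qualifying day is May 12, 1998.

May 12, 1998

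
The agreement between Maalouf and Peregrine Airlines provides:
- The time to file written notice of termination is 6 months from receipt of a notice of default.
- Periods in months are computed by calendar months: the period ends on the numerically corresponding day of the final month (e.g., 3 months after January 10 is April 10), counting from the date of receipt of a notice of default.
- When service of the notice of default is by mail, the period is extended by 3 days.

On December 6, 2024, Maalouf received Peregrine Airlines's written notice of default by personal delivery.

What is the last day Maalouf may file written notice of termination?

6 months after December 6, 2024 is June 6, 2025.
Service was not by mail, so no mail extension applies.

June 6, 2025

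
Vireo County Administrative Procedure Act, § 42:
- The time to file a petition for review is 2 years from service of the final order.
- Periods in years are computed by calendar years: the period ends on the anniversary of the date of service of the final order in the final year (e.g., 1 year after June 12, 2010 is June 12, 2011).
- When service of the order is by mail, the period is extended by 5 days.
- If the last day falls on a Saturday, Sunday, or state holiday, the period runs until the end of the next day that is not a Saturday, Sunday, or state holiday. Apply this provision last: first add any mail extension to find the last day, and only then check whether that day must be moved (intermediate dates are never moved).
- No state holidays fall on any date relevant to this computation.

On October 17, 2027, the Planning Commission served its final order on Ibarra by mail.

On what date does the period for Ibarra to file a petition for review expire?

2 years after October 17, 2027 is October 17, 2029.
Service was by mail, adding 5 days: October 17, 2029 + 5 days = October 22, 2029.
October 22, 2029 is a Monday and not a state holiday, so no extension applies.

October 22, 2029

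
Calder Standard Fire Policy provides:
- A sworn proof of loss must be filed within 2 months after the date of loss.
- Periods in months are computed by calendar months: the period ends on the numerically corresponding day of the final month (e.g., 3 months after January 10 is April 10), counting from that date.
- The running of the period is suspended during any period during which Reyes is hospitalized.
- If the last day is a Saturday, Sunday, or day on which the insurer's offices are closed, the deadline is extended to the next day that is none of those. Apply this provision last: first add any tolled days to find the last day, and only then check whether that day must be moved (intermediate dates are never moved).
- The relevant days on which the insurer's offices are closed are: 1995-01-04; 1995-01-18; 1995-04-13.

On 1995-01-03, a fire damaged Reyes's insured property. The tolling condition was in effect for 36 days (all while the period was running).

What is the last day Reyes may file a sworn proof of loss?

2 months after 1995-01-03 is March 3, 1995.
Tolling adds 36 days: March 3, 1995 + 36 days = April 8, 1995.
April 8, 1995 is Saturday; April 9, 1995 is Sunday. The next qualifying day is April 10, 1995.

April 10, 1995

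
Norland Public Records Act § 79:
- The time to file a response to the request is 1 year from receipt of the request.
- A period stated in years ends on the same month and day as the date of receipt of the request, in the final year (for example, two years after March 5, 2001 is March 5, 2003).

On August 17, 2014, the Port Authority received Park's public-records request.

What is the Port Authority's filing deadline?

August 17, 2015

1 year after August 17, 2014 is August 17, 2015.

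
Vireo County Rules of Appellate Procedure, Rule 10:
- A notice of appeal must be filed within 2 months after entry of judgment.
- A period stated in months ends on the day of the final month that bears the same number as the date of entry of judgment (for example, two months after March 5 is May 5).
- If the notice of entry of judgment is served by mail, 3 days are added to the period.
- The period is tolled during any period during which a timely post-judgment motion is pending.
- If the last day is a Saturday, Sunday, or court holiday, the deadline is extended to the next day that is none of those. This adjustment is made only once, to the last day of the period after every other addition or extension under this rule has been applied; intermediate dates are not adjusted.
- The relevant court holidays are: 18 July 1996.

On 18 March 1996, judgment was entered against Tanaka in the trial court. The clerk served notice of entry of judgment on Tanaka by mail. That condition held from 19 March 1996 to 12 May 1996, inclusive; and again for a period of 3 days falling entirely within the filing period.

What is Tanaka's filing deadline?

July 19, 1996

2 months after 18 March 1996 is May 18, 1996.
Service was by mail, adding 3 days: May 18, 1996 + 3 days = May 21, 1996.
From March 19, 1996 through May 12, 1996 inclusive is 55 days; tolling adds 55 days: May 21, 1996 + 55 days = July 15, 1996.
Tolling adds 3 days: July 15, 1996 + 3 days = July 18, 1996.
July 18, 1996 is a listed holiday. The next qualifying day is July 19, 1996.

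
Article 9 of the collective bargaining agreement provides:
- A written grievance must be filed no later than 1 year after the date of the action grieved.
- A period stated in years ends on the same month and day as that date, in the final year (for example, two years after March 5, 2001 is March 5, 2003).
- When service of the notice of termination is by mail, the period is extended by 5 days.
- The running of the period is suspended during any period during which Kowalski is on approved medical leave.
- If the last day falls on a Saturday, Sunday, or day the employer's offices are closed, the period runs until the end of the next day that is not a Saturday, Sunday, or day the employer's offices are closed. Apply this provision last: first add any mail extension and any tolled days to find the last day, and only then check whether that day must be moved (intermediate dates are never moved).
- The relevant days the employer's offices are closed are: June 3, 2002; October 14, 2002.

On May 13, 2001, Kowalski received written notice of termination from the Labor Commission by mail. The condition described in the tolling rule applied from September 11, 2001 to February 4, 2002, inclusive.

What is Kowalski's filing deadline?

October 15, 2002

1 year after May 13, 2001 is May 13, 2002.
Service was by mail, adding 5 days: May 13, 2002 + 5 days = May 18, 2002.
From September 11, 2001 through February 4, 2002 inclusive is 147 days; tolling adds 147 days: May 18, 2002 + 147 days = October 12, 2002.
October 12, 2002 is Saturday; October 13, 2002 is Sunday; October 14, 2002 is a listed holiday. The next qualifying day is October 15, 2002.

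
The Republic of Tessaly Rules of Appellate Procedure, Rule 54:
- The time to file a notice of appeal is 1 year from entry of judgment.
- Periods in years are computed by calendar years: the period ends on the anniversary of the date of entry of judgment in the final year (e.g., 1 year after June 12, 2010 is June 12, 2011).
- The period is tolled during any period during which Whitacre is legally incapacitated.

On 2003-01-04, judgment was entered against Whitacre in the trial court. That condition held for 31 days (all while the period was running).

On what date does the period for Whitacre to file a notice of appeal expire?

February 4, 2004

1 year after 2003-01-04 is January 4, 2004.
Tolling adds 31 days: January 4, 2004 + 31 days = February 4, 2004.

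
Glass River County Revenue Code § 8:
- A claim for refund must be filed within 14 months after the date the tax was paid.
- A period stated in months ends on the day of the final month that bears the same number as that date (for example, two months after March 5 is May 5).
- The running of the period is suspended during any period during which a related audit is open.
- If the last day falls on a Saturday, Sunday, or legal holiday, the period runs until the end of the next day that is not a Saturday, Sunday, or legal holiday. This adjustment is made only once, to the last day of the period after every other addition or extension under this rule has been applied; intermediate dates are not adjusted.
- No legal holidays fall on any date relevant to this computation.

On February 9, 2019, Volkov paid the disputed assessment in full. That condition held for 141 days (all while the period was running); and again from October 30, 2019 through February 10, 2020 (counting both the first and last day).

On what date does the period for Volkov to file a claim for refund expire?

December 10, 2020

14 months after February 9, 2019 is April 9, 2020.
Tolling adds 141 days: April 9, 2020 + 141 days = August 28, 2020.
From October 30, 2019 through February 10, 2020 inclusive is 104 days; tolling adds 104 days: August 28, 2020 + 104 days = December 10, 2020.
December 10, 2020 is a Thursday and not a legal holiday, so no extension applies.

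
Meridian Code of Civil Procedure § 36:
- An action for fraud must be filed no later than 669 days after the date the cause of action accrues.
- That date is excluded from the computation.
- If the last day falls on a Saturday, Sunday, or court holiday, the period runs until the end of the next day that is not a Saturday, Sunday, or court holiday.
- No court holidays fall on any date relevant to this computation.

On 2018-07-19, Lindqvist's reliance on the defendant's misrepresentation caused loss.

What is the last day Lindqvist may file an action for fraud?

May 18, 2020

669 days after 2018-07-19 is May 18, 2020.
May 18, 2020 is a Monday and not a court holiday, so no extension applies.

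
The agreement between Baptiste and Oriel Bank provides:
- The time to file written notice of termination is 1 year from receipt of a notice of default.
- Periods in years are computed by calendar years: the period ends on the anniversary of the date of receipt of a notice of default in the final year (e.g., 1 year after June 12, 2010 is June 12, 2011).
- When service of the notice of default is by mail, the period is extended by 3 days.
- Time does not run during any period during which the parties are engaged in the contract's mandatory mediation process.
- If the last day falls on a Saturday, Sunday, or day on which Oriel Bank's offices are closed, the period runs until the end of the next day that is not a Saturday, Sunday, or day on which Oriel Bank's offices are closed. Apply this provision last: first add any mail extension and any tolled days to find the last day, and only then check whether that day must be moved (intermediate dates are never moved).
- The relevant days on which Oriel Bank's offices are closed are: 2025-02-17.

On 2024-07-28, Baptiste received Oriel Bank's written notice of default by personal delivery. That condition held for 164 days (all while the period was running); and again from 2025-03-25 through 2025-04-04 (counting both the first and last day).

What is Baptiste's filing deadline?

1 year after 2024-07-28 is July 28, 2025.
Service was not by mail, so no mail extension applies.
Tolling adds 164 days: July 28, 2025 + 164 days = January 8, 2026.
From March 25, 2025 through April 4, 2025 inclusive is 11 days; tolling adds 11 days: January 8, 2026 + 11 days = January 19, 2026.
January 19, 2026 is a Monday and not a day on which Oriel Bank's offices are closed, so no extension applies.

January 19, 2026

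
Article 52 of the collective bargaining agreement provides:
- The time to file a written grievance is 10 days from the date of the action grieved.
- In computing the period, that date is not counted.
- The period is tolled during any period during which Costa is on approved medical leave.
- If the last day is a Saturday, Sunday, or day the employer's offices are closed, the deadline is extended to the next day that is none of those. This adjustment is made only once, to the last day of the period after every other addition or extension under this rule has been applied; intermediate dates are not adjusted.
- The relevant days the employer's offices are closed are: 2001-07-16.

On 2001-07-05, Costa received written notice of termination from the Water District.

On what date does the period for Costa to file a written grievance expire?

10 days after 2001-07-05 is July 15, 2001.
July 15, 2001 is Sunday; July 16, 2001 is a listed holiday. The next qualifying day is July 17, 2001.

July 17, 2001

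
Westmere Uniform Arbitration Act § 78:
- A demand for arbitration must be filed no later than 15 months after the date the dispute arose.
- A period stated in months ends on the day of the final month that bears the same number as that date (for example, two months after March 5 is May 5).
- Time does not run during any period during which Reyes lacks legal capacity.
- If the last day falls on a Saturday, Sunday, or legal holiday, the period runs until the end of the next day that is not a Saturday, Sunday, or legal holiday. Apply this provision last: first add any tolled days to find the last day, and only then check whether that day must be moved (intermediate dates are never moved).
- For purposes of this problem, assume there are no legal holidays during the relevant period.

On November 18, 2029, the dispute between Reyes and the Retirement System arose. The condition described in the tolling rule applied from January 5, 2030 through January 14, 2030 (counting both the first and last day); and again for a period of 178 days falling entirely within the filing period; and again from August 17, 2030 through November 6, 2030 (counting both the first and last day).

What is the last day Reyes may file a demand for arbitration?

November 17, 2031

15 months after November 18, 2029 is February 18, 2031.
From January 5, 2030 through January 14, 2030 inclusive is 10 days; tolling adds 10 days: February 18, 2031 + 10 days = February 28, 2031.
Tolling adds 178 days: February 28, 2031 + 178 days = August 25, 2031.
From August 17, 2030 through November 6, 2030 inclusive is 82 days; tolling adds 82 days: August 25, 2031 + 82 days = November 15, 2031.
November 15, 2031 is Saturday; November 16, 2031 is Sunday. The next qualifying day is November 17, 2031.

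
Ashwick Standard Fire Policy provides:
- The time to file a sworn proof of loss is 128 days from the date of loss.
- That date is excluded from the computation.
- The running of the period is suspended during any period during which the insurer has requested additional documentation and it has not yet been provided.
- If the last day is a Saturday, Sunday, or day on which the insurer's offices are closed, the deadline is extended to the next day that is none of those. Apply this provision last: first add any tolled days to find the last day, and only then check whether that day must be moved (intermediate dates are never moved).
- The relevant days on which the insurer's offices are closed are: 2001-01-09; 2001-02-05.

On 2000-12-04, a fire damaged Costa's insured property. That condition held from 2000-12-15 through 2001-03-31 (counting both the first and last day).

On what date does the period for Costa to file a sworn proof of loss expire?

July 27, 2001

128 days after 2000-12-04 is April 11, 2001.
From December 15, 2000 through March 31, 2001 inclusive is 107 days; tolling adds 107 days: April 11, 2001 + 107 days = July 27, 2001.
July 27, 2001 is a Friday and not a day on which the insurer's offices are closed, so no extension applies.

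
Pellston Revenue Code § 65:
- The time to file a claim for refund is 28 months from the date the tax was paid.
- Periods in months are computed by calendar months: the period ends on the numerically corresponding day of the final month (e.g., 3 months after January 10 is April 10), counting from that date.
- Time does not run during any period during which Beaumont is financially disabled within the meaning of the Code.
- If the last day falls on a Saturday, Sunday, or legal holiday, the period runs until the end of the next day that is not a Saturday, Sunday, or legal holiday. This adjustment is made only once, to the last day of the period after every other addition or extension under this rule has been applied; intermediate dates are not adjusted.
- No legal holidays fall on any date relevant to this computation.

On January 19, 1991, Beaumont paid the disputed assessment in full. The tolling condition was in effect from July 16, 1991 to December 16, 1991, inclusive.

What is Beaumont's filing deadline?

28 months after January 19, 1991 is May 19, 1993.
From July 16, 1991 through December 16, 1991 inclusive is 154 days; tolling adds 154 days: May 19, 1993 + 154 days = October 20, 1993.
October 20, 1993 is a Wednesday and not a legal holiday, so no extension applies.

October 20, 1993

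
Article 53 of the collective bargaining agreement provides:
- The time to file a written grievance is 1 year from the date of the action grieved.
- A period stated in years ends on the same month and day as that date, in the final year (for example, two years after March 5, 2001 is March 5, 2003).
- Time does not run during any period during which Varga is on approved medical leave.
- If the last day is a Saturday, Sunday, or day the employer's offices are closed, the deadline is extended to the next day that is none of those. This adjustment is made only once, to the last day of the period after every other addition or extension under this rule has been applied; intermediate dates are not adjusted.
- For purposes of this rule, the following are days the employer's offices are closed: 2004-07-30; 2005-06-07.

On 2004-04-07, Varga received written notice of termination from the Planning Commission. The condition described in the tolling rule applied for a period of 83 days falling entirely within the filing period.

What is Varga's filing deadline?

June 29, 2005

1 year after 2004-04-07 is April 7, 2005.
Tolling adds 83 days: April 7, 2005 + 83 days = June 29, 2005.
June 29, 2005 is a Wednesday and not a day the employer's offices are closed, so no extension applies.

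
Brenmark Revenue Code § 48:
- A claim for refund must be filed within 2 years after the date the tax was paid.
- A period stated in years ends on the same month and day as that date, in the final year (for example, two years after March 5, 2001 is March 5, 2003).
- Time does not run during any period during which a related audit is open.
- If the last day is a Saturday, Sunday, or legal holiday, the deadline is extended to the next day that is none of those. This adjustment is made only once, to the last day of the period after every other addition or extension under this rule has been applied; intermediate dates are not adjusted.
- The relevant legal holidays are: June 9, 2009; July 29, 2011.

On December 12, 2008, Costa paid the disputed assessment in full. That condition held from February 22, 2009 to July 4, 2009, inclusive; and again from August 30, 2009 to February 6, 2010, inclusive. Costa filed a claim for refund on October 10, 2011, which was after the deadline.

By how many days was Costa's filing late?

2 years after December 12, 2008 is December 12, 2010.
From February 22, 2009 through July 4, 2009 inclusive is 133 days; tolling adds 133 days: December 12, 2010 + 133 days = April 24, 2011.
From August 30, 2009 through February 6, 2010 inclusive is 161 days; tolling adds 161 days: April 24, 2011 + 161 days = October 2, 2011.
October 2, 2011 is Sunday. The next qualifying day is October 3, 2011.
The deadline is October 3, 2011; from October 3, 2011 to October 10, 2011 is 7 days.

7 days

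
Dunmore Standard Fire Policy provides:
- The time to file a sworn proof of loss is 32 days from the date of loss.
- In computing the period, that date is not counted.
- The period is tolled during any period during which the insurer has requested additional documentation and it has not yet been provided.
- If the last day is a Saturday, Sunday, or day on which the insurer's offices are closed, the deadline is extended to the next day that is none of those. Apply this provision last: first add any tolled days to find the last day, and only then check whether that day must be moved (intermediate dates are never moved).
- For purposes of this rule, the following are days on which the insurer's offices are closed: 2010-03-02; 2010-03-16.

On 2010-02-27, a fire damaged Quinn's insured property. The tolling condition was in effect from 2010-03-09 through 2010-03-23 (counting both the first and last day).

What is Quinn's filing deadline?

32 days after 2010-02-27 is March 31, 2010.
From March 9, 2010 through March 23, 2010 inclusive is 15 days; tolling adds 15 days: March 31, 2010 + 15 days = April 15, 2010.
April 15, 2010 is a Thursday and not a day on which the insurer's offices are closed, so no extension applies.

April 15, 2010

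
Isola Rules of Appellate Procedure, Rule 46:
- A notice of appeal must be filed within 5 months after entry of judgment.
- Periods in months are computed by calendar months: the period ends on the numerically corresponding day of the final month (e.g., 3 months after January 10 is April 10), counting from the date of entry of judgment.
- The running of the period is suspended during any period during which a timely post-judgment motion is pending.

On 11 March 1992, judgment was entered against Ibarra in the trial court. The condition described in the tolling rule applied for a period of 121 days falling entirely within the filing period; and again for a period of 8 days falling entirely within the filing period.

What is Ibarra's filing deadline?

December 18, 1992

5 months after 11 March 1992 is August 11, 1992.
Tolling adds 121 days: August 11, 1992 + 121 days = December 10, 1992.
Tolling adds 8 days: December 10, 1992 + 8 days = December 18, 1992.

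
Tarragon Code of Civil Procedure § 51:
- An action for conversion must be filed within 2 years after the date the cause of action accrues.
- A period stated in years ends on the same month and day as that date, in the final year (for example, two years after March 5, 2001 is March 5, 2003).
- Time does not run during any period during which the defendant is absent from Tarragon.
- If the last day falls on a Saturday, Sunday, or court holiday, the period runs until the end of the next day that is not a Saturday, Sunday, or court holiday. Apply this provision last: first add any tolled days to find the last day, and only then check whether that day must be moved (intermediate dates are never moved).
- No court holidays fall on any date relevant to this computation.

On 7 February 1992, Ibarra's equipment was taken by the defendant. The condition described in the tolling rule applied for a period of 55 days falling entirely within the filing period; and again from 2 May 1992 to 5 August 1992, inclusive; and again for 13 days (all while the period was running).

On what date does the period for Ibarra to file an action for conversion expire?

July 21, 1994

2 years after 7 February 1992 is February 7, 1994.
Tolling adds 55 days: February 7, 1994 + 55 days = April 3, 1994.
From May 2, 1992 through August 5, 1992 inclusive is 96 days; tolling adds 96 days: April 3, 1994 + 96 days = July 8, 1994.
Tolling adds 13 days: July 8, 1994 + 13 days = July 21, 1994.
July 21, 1994 is a Thursday and not a court holiday, so no extension applies.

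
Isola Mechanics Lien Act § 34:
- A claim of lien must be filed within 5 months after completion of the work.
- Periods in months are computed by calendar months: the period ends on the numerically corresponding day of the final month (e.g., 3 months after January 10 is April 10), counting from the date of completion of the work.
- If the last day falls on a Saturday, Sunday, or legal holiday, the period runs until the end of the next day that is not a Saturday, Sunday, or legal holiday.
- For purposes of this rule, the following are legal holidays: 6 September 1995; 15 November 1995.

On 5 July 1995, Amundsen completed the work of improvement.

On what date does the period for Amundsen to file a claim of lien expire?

5 months after 5 July 1995 is December 5, 1995.
December 5, 1995 is a Tuesday and not a legal holiday, so no extension applies.

December 5, 1995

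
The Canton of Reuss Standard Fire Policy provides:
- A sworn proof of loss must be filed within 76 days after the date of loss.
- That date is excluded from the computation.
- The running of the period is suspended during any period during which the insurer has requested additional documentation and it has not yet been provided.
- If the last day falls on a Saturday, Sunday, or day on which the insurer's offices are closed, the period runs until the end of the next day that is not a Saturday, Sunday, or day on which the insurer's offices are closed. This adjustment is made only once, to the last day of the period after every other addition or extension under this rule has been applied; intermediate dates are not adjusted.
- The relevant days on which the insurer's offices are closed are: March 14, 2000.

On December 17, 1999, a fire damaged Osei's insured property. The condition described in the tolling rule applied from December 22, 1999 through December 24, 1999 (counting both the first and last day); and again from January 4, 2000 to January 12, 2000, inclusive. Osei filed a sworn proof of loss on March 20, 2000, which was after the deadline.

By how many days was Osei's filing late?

5 days

76 days after December 17, 1999 is March 2, 2000.
From December 22, 1999 through December 24, 1999 inclusive is 3 days; tolling adds 3 days: March 2, 2000 + 3 days = March 5, 2000.
From January 4, 2000 through January 12, 2000 inclusive is 9 days; tolling adds 9 days: March 5, 2000 + 9 days = March 14, 2000.
March 14, 2000 is a listed holiday. The next qualifying day is March 15, 2000.
The deadline is March 15, 2000; from March 15, 2000 to March 20, 2000 is 5 days.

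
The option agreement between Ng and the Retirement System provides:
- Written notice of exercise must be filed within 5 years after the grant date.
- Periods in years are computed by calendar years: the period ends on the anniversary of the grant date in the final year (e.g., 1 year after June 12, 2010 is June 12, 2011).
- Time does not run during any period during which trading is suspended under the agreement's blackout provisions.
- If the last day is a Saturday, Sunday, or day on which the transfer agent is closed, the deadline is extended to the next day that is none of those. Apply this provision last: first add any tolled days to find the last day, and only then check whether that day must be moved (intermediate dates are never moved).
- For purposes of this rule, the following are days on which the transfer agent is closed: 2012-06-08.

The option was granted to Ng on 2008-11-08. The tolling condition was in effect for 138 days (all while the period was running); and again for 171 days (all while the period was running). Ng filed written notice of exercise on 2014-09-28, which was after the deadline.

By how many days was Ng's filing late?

5 years after 2008-11-08 is November 8, 2013.
Tolling adds 138 days: November 8, 2013 + 138 days = March 26, 2014.
Tolling adds 171 days: March 26, 2014 + 171 days = September 13, 2014.
September 13, 2014 is Saturday; September 14, 2014 is Sunday. The next qualifying day is September 15, 2014.
The deadline is September 15, 2014; from September 15, 2014 to September 28, 2014 is 13 days.

13 days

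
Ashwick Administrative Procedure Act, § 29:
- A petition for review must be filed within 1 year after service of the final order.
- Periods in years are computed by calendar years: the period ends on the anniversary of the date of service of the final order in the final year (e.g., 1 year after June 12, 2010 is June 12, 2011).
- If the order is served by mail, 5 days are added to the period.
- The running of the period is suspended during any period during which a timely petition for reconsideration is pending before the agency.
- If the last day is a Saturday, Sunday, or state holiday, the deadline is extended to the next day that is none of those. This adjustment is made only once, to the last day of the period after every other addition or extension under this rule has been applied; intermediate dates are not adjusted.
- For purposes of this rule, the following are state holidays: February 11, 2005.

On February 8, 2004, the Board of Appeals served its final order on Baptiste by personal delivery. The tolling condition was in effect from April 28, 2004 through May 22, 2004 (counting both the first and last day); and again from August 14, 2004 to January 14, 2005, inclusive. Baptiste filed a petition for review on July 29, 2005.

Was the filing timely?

1 year after February 8, 2004 is February 8, 2005.
Service was not by mail, so no mail extension applies.
From April 28, 2004 through May 22, 2004 inclusive is 25 days; tolling adds 25 days: February 8, 2005 + 25 days = March 5, 2005.
From August 14, 2004 through January 14, 2005 inclusive is 154 days; tolling adds 154 days: March 5, 2005 + 154 days = August 6, 2005.
August 6, 2005 is Saturday; August 7, 2005 is Sunday. The next qualifying day is August 8, 2005.
The deadline is August 8, 2005; the filing on July 29, 2005 is on or before that date.

Yes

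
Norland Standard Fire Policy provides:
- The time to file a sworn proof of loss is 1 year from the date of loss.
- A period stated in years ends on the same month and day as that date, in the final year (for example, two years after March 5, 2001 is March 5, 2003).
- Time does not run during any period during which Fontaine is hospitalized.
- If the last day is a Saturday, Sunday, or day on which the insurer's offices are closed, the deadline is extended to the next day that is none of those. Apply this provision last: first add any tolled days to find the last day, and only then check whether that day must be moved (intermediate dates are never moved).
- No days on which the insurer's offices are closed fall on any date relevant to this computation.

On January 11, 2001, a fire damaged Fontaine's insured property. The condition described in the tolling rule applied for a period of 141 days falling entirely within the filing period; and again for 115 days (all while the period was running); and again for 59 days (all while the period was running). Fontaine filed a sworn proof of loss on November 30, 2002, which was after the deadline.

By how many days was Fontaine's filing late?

1 year after January 11, 2001 is January 11, 2002.
Tolling adds 141 days: January 11, 2002 + 141 days = June 1, 2002.
Tolling adds 115 days: June 1, 2002 + 115 days = September 24, 2002.
Tolling adds 59 days: September 24, 2002 + 59 days = November 22, 2002.
November 22, 2002 is a Friday and not a day on which the insurer's offices are closed, so no extension applies.
The deadline is November 22, 2002; from November 22, 2002 to November 30, 2002 is 8 days.

8 days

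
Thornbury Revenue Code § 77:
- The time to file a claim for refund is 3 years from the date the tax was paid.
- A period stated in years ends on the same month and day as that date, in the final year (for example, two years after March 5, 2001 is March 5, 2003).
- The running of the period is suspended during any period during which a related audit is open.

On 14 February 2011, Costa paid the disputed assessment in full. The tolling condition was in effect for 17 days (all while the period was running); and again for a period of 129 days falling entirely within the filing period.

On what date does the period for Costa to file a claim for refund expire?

July 10, 2014

3 years after 14 February 2011 is February 14, 2014.
Tolling adds 17 days: February 14, 2014 + 17 days = March 3, 2014.
Tolling adds 129 days: March 3, 2014 + 129 days = July 10, 2014.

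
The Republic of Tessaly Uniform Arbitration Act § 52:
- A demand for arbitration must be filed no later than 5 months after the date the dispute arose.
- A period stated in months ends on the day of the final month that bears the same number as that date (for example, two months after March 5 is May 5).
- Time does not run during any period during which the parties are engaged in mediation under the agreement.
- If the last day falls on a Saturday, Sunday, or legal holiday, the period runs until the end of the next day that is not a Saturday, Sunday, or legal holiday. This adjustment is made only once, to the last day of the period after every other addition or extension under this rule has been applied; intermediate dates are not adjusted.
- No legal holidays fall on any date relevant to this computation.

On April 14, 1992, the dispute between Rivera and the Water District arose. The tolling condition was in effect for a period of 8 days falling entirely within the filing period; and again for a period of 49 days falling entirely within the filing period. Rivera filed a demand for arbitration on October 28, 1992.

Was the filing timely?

Yes

5 months after April 14, 1992 is September 14, 1992.
Tolling adds 8 days: September 14, 1992 + 8 days = September 22, 1992.
Tolling adds 49 days: September 22, 1992 + 49 days = November 10, 1992.
November 10, 1992 is a Tuesday and not a legal holiday, so no extension applies.
The deadline is November 10, 1992; the filing on October 28, 1992 is on or before that date.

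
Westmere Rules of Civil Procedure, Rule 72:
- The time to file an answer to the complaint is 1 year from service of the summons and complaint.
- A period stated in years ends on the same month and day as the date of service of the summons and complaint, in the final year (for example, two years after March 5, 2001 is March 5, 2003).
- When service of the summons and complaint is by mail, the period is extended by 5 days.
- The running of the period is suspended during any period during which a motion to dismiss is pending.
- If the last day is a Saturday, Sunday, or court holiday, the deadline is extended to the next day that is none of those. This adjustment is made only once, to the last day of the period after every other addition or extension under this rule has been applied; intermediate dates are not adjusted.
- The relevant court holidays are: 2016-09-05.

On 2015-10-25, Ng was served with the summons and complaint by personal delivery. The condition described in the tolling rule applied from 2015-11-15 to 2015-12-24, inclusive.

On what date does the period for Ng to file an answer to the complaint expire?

1 year after 2015-10-25 is October 25, 2016.
Service was not by mail, so no mail extension applies.
From November 15, 2015 through December 24, 2015 inclusive is 40 days; tolling adds 40 days: October 25, 2016 + 40 days = December 4, 2016.
December 4, 2016 is Sunday. The next qualifying day is December 5, 2016.

December 5, 2016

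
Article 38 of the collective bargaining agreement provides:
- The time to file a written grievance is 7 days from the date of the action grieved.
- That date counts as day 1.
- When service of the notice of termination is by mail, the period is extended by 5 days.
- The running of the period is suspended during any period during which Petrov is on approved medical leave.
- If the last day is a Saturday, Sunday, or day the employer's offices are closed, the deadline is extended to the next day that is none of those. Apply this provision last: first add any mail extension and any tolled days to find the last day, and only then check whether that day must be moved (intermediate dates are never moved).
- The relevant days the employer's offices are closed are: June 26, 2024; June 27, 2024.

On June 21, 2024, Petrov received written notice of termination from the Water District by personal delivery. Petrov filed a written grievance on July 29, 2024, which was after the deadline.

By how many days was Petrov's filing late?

Counting June 21, 2024 as day 1, day 7 is June 27, 2024.
Service was not by mail, so no mail extension applies.
June 27, 2024 is a listed holiday. The next qualifying day is June 28, 2024.
The deadline is June 28, 2024; from June 28, 2024 to July 29, 2024 is 31 days.

31 days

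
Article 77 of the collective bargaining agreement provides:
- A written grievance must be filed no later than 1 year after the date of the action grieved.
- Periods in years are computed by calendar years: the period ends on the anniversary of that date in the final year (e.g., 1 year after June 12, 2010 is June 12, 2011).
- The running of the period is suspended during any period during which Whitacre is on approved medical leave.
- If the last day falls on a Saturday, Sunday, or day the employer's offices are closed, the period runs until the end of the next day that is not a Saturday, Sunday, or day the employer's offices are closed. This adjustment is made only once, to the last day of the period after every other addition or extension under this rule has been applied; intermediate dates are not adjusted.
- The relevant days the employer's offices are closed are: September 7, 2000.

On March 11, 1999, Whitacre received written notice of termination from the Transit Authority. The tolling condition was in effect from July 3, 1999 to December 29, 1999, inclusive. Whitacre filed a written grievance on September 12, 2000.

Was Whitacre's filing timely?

No

1 year after March 11, 1999 is March 11, 2000.
From July 3, 1999 through December 29, 1999 inclusive is 180 days; tolling adds 180 days: March 11, 2000 + 180 days = September 7, 2000.
September 7, 2000 is a listed holiday. The next qualifying day is September 8, 2000.
The deadline is September 8, 2000; the filing on September 12, 2000 is after that date.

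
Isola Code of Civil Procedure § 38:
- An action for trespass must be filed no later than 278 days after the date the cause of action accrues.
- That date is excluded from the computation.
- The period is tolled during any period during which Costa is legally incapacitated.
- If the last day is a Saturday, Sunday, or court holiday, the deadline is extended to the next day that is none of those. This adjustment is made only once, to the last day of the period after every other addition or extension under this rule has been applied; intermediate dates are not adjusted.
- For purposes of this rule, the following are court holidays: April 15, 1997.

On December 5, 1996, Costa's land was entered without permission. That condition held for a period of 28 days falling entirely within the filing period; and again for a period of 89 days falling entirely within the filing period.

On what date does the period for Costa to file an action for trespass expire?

278 days after December 5, 1996 is September 9, 1997.
Tolling adds 28 days: September 9, 1997 + 28 days = October 7, 1997.
Tolling adds 89 days: October 7, 1997 + 89 days = January 4, 1998.
January 4, 1998 is Sunday. The next qualifying day is January 5, 1998.

January 5, 1998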